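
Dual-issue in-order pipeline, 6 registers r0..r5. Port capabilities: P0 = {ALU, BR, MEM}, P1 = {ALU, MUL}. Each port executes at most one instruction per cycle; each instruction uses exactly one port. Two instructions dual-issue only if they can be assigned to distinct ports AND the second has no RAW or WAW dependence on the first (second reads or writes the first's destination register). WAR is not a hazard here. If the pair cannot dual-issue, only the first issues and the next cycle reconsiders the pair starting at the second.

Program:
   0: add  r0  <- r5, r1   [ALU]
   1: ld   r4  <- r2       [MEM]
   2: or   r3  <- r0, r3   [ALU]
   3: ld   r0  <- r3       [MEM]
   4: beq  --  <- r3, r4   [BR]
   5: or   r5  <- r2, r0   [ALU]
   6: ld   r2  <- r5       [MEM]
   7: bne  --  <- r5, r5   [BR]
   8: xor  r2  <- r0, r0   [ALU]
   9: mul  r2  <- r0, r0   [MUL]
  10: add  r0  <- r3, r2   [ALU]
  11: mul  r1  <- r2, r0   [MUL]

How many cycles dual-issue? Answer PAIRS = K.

PAIRS = 3

t=0 i0+i1:add.ALU ld.MEM ; 2-wide
t=1 i2:or.ALU ; RAW r3
t=2 i3:ld.MEM ; no-port MEM/BR
t=3 i4+i5:beq.BR or.ALU ; 2-wide
t=4 i6:ld.MEM ; no-port MEM/BR
t=5 i7+i8:bne.BR xor.ALU ; 2-wide
t=6 i9:mul.MUL ; RAW r2
t=7 i10:add.ALU ; RAW r0
t=8 i11:mul.MUL ; tail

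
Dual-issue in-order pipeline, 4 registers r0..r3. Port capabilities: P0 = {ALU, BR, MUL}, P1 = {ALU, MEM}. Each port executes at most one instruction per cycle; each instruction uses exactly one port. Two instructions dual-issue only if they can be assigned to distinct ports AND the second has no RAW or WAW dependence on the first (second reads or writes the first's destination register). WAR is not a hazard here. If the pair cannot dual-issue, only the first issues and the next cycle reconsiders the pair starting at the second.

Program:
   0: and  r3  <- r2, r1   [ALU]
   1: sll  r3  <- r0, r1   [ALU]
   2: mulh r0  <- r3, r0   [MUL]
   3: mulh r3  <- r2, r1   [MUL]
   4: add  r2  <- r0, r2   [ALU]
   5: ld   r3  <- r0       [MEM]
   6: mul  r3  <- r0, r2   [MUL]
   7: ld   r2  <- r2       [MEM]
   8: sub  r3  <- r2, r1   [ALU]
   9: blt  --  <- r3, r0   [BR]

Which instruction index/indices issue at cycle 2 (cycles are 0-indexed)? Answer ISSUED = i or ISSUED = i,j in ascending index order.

#0 head=0: and.ALU i0 WAW r3
#1 head=1: sll.ALU i1 RAW r3
#2 head=2: mulh.MUL i2 no-port MUL/MUL
#3 head=3: mulh.MUL/add.ALU i3/i4 pair
#4 head=5: ld.MEM i5 WAW r3
#5 head=6: mul.MUL/ld.MEM i6/i7 pair
#6 head=8: sub.ALU i8 RAW r3
#7 head=9: blt.BR i9 tail

ISSUED = 2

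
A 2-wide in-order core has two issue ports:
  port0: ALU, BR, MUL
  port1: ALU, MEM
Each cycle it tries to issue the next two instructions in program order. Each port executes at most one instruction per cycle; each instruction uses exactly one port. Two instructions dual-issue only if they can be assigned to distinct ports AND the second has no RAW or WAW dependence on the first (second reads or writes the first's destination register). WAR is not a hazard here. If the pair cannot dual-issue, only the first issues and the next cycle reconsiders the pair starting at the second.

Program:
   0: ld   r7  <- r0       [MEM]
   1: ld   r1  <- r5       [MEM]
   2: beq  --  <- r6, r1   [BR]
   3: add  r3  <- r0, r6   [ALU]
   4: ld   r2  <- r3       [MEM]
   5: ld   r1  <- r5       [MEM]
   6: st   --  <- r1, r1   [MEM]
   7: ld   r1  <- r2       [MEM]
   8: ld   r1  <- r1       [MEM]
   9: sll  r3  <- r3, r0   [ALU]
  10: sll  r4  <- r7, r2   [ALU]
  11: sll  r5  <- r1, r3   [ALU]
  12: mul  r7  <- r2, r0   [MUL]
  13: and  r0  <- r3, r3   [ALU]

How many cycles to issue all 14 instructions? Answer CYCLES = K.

#0 head=0: ld i0 no-port MEM/MEM
#1 head=1: ld i1 RAW r1
#2 head=2: beq+add i2+i3 pair
#3 head=4: ld i4 no-port MEM/MEM
#4 head=5: ld i5 no-port MEM/MEM
#5 head=6: st i6 no-port MEM/MEM
#6 head=7: ld i7 no-port MEM/MEM
#7 head=8: ld+sll i8+i9 pair
#8 head=10: sll+sll i10+i11 pair
#9 head=12: mul+and i12+i13 pair

CYCLES = 10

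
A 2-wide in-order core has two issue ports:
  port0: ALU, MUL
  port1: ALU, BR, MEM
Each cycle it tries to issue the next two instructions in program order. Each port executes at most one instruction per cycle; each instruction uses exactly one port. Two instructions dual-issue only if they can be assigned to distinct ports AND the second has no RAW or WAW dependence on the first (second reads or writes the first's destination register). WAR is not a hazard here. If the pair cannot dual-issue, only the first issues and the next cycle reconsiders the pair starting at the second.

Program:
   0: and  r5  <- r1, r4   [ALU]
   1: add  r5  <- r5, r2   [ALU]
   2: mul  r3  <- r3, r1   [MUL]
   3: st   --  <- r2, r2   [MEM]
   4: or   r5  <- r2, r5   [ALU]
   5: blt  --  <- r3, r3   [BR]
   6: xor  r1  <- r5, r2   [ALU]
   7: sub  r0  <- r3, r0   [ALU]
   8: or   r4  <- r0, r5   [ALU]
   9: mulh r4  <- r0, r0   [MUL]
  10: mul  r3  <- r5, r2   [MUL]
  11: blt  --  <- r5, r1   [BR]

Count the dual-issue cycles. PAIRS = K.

PAIRS = 4

c0: i0 and.ALU  RAW+WAW r5
c1: i1,i2 add.ALU+mul.MUL  pair
c2: i3,i4 st.MEM+or.ALU  pair
c3: i5,i6 blt.BR+xor.ALU  pair
c4: i7 sub.ALU  RAW r0
c5: i8 or.ALU  WAW r4
c6: i9 mulh.MUL  no-port MUL/MUL
c7: i10,i11 mul.MUL+blt.BR  pair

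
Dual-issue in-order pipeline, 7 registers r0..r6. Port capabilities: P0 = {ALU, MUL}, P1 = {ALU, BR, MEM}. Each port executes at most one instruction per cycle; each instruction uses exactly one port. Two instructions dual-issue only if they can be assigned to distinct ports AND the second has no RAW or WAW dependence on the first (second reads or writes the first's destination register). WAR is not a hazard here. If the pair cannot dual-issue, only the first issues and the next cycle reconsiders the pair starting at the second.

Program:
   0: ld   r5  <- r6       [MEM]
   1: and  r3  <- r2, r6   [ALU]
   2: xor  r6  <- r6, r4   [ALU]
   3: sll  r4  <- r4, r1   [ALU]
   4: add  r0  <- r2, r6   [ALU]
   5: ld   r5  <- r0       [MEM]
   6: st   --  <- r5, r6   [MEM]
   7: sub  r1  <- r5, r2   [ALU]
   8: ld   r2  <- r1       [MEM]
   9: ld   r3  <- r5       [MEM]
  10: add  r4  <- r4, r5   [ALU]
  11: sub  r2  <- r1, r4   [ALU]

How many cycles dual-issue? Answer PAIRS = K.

0. ld.MEM/and.ALU @i0,i1  | 2-wide
1. xor.ALU/sll.ALU @i2,i3  | 2-wide
2. add.ALU @i4  | RAW r0
3. ld.MEM @i5  | no-port MEM/MEM
4. st.MEM/sub.ALU @i6,i7  | 2-wide
5. ld.MEM @i8  | no-port MEM/MEM
6. ld.MEM/add.ALU @i9,i10  | 2-wide
7. sub.ALU @i11  | tail

PAIRS = 4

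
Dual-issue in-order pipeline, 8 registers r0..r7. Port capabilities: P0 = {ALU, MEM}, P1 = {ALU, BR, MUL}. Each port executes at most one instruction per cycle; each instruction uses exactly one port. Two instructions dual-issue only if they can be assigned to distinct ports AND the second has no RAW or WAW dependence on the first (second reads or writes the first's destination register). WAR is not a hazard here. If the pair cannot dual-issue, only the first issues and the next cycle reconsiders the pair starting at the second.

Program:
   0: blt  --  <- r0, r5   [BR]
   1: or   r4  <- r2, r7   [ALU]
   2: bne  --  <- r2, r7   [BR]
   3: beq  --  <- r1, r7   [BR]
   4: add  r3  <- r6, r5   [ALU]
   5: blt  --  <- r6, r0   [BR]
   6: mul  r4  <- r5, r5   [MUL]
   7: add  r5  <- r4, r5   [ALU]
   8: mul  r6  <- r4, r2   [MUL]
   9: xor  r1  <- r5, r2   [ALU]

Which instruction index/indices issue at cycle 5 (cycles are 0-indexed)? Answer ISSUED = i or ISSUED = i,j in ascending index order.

ISSUED = 7,8

[0] i0/i1  blt/or  -- pair
[1] i2  bne  -- no-port BR/BR
[2] i3/i4  beq/add  -- pair
[3] i5  blt  -- no-port BR/MUL
[4] i6  mul  -- RAW r4
[5] i7/i8  add/mul  -- pair
[6] i9  xor  -- tail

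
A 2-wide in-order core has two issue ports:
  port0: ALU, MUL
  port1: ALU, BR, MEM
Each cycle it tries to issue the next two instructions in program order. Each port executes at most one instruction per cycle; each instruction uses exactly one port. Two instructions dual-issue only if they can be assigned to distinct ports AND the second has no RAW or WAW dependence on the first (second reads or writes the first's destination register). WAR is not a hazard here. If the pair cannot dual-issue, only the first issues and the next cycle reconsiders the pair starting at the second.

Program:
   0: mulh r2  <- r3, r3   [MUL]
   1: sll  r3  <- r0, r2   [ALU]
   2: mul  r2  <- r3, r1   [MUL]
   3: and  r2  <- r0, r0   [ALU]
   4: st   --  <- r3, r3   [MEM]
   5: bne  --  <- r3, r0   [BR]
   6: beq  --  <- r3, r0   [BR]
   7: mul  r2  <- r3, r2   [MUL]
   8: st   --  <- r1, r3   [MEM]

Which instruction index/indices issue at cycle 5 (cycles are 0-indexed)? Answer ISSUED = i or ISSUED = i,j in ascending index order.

ISSUED = 6,7

#0 head=0: mulh i0 RAW r2
#1 head=1: sll i1 RAW r3
#2 head=2: mul i2 WAW r2
#3 head=3: and/st i3&i4 2-wide
#4 head=5: bne i5 no-port BR/BR
#5 head=6: beq/mul i6&i7 2-wide
#6 head=8: st i8 tail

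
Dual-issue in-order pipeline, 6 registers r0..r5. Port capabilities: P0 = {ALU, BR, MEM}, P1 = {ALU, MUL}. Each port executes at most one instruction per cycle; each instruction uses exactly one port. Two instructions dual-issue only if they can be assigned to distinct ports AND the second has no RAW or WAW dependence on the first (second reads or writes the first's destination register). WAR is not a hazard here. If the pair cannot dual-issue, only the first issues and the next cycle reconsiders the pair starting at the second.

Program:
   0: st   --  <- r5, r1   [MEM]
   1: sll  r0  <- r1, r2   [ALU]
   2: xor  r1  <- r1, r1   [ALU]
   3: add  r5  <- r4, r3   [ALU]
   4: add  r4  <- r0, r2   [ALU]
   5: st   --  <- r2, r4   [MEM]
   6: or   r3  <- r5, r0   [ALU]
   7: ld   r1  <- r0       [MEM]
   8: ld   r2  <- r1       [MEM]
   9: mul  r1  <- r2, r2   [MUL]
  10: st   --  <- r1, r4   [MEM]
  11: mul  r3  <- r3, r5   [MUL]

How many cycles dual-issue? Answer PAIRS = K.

c0: i0,i1 st sll  2-wide
c1: i2,i3 xor add  2-wide
c2: i4 add  RAW r4
c3: i5,i6 st or  2-wide
c4: i7 ld  no-port MEM/MEM
c5: i8 ld  RAW r2
c6: i9 mul  RAW r1
c7: i10,i11 st mul  2-wide

PAIRS = 4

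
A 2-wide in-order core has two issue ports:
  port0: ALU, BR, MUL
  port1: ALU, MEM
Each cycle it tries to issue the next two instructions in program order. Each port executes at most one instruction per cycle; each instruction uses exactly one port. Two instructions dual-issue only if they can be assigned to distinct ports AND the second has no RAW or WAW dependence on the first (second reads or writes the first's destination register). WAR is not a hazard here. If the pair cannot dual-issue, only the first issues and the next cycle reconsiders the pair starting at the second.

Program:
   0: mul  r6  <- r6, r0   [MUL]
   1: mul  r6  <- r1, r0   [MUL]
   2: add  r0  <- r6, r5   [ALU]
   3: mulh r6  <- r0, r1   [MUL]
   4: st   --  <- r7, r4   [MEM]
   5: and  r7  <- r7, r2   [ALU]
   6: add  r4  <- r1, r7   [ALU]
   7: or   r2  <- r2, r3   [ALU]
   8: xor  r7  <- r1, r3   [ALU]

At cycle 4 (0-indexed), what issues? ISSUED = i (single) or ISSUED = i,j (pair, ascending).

0. mul @i0  | no-port MUL/MUL
1. mul @i1  | RAW r6
2. add @i2  | RAW r0
3. mulh st @i3/i4  | dual
4. and @i5  | RAW r7
5. add or @i6/i7  | dual
6. xor @i8  | tail

ISSUED = 5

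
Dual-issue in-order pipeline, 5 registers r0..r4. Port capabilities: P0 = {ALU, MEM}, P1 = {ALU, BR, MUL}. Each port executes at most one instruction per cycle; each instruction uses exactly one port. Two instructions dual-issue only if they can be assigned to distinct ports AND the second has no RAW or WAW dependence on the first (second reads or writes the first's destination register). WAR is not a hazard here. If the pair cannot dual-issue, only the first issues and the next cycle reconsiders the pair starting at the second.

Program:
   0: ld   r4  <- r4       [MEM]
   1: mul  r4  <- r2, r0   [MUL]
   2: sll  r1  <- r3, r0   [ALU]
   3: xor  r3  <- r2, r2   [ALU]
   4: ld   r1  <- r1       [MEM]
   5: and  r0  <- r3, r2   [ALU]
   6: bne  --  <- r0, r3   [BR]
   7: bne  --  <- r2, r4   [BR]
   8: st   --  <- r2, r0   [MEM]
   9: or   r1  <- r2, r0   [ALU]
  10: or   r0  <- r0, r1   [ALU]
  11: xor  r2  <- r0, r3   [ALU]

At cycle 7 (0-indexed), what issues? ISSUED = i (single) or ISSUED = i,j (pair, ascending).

ISSUED = 10

t=0 i0:ld ; WAW r4
t=1 i1/i2:mul/sll ; 2-wide
t=2 i3/i4:xor/ld ; 2-wide
t=3 i5:and ; RAW r0
t=4 i6:bne ; no-port BR/BR
t=5 i7/i8:bne/st ; 2-wide
t=6 i9:or ; RAW r1
t=7 i10:or ; RAW r0
t=8 i11:xor ; tail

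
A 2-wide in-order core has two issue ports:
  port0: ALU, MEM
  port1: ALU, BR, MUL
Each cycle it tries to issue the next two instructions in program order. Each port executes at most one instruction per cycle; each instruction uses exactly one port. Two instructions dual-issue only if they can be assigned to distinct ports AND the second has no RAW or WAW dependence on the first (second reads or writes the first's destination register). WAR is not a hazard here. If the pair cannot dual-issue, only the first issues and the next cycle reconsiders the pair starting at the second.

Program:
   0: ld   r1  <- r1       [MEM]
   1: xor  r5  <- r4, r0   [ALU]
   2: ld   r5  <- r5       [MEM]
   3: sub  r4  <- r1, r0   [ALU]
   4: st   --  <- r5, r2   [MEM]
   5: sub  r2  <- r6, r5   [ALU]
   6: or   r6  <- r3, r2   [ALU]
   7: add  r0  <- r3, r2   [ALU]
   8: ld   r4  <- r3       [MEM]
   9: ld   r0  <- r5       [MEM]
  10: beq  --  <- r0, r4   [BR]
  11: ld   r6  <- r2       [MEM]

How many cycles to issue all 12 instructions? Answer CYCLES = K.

CYCLES = 7

[0] i0/i1  ld.MEM+xor.ALU  -- 2-wide
[1] i2/i3  ld.MEM+sub.ALU  -- 2-wide
[2] i4/i5  st.MEM+sub.ALU  -- 2-wide
[3] i6/i7  or.ALU+add.ALU  -- 2-wide
[4] i8  ld.MEM  -- no-port MEM/MEM
[5] i9  ld.MEM  -- RAW r0
[6] i10/i11  beq.BR+ld.MEM  -- 2-wide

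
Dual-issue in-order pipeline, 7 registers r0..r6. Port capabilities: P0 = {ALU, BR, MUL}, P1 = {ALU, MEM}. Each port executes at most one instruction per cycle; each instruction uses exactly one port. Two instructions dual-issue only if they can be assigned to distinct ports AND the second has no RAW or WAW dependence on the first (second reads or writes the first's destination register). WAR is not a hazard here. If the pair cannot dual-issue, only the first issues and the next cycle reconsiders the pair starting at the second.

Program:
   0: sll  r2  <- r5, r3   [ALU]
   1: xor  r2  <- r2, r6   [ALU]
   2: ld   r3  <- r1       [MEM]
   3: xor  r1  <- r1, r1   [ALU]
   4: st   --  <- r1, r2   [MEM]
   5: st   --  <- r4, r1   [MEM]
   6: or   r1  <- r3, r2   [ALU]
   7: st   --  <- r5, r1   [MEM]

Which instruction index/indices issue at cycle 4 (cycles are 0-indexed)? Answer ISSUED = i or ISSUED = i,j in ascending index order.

ISSUED = 5,6

c0: i0 sll  RAW+WAW r2
c1: i1&i2 xor ld  pair
c2: i3 xor  RAW r1
c3: i4 st  no-port MEM/MEM
c4: i5&i6 st or  pair
c5: i7 st  tail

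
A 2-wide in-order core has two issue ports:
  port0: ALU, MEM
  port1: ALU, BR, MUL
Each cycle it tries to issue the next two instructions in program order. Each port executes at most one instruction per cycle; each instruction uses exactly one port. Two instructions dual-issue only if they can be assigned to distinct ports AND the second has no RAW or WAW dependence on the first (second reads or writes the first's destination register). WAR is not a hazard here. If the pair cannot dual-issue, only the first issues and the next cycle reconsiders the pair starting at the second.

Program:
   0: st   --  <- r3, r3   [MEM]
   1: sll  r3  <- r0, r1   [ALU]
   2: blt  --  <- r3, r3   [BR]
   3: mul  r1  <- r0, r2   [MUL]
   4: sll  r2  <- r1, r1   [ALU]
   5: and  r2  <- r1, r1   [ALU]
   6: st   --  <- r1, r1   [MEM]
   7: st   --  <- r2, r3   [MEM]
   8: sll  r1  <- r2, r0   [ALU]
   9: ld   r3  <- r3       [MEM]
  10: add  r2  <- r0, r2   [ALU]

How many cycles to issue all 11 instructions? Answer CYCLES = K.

CYCLES = 7

[0] i0&i1  st.MEM sll.ALU  -- 2-wide
[1] i2  blt.BR  -- no-port BR/MUL
[2] i3  mul.MUL  -- RAW r1
[3] i4  sll.ALU  -- WAW r2
[4] i5&i6  and.ALU st.MEM  -- 2-wide
[5] i7&i8  st.MEM sll.ALU  -- 2-wide
[6] i9&i10  ld.MEM add.ALU  -- 2-wide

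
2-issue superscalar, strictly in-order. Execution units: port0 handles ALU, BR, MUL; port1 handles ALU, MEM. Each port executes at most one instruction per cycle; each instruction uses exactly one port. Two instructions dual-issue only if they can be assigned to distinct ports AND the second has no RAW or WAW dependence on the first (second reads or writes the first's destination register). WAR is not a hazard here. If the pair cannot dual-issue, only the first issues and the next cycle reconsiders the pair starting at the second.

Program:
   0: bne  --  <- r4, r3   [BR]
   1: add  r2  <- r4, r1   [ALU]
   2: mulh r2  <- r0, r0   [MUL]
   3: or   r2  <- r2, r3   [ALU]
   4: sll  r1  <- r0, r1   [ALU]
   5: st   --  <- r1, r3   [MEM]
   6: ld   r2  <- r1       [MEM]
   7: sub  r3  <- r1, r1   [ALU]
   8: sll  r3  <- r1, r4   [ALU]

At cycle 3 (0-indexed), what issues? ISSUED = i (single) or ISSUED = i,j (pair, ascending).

ISSUED = 5

[0] i0/i1  bne.BR+add.ALU  -- pair
[1] i2  mulh.MUL  -- RAW+WAW r2
[2] i3/i4  or.ALU+sll.ALU  -- pair
[3] i5  st.MEM  -- no-port MEM/MEM
[4] i6/i7  ld.MEM+sub.ALU  -- pair
[5] i8  sll.ALU  -- tail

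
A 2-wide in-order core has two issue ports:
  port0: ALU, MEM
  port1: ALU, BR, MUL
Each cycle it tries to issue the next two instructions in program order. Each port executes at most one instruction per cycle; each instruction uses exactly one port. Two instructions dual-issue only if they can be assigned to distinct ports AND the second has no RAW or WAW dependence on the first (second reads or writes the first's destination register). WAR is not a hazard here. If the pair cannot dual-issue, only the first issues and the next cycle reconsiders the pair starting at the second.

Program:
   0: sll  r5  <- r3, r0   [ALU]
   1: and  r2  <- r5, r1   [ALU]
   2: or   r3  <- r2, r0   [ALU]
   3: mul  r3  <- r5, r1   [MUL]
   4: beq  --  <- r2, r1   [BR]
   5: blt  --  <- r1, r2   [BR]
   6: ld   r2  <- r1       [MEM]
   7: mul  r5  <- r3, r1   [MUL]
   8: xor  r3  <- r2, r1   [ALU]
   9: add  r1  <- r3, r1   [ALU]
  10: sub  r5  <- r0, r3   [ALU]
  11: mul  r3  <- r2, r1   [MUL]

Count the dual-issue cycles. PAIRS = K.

PAIRS = 3

0. sll @i0  | RAW r5
1. and @i1  | RAW r2
2. or @i2  | WAW r3
3. mul @i3  | no-port MUL/BR
4. beq @i4  | no-port BR/BR
5. blt+ld @i5,i6  | 2-wide
6. mul+xor @i7,i8  | 2-wide
7. add+sub @i9,i10  | 2-wide
8. mul @i11  | tail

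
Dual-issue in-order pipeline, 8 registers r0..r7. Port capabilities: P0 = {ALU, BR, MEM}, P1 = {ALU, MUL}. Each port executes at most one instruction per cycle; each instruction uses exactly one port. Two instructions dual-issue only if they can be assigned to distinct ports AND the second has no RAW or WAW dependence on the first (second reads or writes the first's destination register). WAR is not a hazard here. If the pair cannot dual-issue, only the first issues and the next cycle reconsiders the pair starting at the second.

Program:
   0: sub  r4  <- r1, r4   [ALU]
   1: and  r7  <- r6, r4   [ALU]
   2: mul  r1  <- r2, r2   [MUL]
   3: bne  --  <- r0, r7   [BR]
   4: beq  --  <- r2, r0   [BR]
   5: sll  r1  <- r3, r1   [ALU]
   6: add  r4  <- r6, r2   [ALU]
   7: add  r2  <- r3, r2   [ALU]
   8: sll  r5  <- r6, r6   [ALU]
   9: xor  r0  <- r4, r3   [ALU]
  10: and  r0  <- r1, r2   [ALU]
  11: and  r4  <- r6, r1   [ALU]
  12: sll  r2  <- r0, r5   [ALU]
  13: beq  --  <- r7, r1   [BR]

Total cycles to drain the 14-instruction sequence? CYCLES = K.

0. sub @i0  | RAW r4
1. and mul @i1,i2  | pair
2. bne @i3  | no-port BR/BR
3. beq sll @i4,i5  | pair
4. add add @i6,i7  | pair
5. sll xor @i8,i9  | pair
6. and and @i10,i11  | pair
7. sll beq @i12,i13  | pair

CYCLES = 8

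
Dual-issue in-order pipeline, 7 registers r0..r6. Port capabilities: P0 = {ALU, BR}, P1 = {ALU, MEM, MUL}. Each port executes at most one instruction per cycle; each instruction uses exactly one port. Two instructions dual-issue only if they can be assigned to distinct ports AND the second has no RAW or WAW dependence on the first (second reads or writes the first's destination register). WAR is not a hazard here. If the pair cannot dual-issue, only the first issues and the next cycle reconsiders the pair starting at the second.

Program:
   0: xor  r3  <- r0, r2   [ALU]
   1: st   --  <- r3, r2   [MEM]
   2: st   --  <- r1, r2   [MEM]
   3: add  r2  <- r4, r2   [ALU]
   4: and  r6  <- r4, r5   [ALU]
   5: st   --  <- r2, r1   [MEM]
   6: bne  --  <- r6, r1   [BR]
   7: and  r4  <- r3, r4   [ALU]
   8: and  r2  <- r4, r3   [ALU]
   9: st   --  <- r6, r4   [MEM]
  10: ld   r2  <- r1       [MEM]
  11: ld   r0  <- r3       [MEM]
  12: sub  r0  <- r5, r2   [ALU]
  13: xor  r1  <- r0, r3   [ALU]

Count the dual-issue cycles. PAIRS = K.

0. xor.ALU @i0  | RAW r3
1. st.MEM @i1  | no-port MEM/MEM
2. st.MEM+add.ALU @i2/i3  | pair
3. and.ALU+st.MEM @i4/i5  | pair
4. bne.BR+and.ALU @i6/i7  | pair
5. and.ALU+st.MEM @i8/i9  | pair
6. ld.MEM @i10  | no-port MEM/MEM
7. ld.MEM @i11  | WAW r0
8. sub.ALU @i12  | RAW r0
9. xor.ALU @i13  | tail

PAIRS = 4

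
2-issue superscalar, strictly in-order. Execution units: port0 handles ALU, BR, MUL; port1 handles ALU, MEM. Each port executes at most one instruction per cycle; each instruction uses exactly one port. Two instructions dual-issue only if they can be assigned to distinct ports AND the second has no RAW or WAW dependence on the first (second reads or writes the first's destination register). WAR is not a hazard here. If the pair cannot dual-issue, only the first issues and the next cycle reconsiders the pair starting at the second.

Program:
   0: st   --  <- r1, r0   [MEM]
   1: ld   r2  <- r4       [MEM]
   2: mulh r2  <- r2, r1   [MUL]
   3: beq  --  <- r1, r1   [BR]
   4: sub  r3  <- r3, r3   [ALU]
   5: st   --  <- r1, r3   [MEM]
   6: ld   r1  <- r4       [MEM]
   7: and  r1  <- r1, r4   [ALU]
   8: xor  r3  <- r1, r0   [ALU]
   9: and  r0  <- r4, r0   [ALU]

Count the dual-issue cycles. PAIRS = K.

0. st @i0  | no-port MEM/MEM
1. ld @i1  | RAW+WAW r2
2. mulh @i2  | no-port MUL/BR
3. beq/sub @i3/i4  | pair
4. st @i5  | no-port MEM/MEM
5. ld @i6  | RAW+WAW r1
6. and @i7  | RAW r1
7. xor/and @i8/i9  | pair

PAIRS = 2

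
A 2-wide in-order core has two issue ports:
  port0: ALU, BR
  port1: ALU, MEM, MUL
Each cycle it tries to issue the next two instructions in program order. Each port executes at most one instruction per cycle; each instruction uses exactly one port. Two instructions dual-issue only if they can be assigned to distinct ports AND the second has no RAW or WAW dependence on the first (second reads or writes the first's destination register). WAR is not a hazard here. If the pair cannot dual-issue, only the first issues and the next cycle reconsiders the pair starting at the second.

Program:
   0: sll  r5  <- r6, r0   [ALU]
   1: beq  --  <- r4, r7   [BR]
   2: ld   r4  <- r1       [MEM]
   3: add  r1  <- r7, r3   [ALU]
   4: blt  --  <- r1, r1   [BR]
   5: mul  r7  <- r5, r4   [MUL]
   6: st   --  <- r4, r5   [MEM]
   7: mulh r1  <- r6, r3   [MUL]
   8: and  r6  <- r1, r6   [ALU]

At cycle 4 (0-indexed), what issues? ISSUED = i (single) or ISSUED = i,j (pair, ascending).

ISSUED = 7

t=0 i0,i1:sll.ALU;beq.BR ; pair
t=1 i2,i3:ld.MEM;add.ALU ; pair
t=2 i4,i5:blt.BR;mul.MUL ; pair
t=3 i6:st.MEM ; no-port MEM/MUL
t=4 i7:mulh.MUL ; RAW r1
t=5 i8:and.ALU ; tail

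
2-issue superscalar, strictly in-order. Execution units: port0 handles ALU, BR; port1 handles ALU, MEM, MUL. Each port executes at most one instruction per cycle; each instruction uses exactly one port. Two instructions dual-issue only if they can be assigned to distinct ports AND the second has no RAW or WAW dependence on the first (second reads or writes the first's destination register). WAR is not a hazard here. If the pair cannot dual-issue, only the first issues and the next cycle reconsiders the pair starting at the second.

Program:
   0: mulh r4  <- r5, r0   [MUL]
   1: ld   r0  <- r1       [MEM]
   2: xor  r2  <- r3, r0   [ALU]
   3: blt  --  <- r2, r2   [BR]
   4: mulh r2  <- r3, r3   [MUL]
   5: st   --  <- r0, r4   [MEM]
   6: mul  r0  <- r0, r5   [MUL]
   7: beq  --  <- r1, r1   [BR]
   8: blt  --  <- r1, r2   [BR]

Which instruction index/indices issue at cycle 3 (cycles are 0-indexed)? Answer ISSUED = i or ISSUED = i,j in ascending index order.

0. mulh.MUL @i0  | no-port MUL/MEM
1. ld.MEM @i1  | RAW r0
2. xor.ALU @i2  | RAW r2
3. blt.BR/mulh.MUL @i3+i4  | pair
4. st.MEM @i5  | no-port MEM/MUL
5. mul.MUL/beq.BR @i6+i7  | pair
6. blt.BR @i8  | tail

ISSUED = 3,4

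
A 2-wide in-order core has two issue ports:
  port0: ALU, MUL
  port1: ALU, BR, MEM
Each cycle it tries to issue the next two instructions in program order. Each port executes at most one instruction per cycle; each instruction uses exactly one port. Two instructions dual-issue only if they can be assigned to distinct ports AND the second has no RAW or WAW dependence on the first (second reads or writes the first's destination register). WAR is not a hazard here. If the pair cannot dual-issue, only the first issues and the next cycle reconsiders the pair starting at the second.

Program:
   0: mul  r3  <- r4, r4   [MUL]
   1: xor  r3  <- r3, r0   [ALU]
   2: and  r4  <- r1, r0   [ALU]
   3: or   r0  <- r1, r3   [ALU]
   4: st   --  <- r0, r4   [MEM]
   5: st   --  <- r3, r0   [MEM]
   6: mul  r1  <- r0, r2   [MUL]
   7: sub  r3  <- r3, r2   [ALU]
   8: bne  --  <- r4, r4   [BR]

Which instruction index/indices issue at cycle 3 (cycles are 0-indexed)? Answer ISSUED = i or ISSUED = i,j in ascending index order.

c0: i0 mul  RAW+WAW r3
c1: i1,i2 xor;and  dual
c2: i3 or  RAW r0
c3: i4 st  no-port MEM/MEM
c4: i5,i6 st;mul  dual
c5: i7,i8 sub;bne  dual

ISSUED = 4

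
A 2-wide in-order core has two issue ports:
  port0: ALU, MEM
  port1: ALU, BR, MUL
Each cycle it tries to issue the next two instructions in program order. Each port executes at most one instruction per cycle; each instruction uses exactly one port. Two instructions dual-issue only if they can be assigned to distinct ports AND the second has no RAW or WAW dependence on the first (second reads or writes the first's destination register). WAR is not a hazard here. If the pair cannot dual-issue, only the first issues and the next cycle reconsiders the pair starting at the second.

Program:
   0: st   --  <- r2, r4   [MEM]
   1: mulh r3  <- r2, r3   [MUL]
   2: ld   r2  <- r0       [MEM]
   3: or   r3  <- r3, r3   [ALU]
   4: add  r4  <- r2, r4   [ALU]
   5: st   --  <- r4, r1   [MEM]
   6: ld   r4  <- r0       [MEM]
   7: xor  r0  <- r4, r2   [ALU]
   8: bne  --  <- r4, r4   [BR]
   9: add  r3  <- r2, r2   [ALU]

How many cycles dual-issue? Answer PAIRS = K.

PAIRS = 3

#0 head=0: st.MEM/mulh.MUL i0/i1 2-wide
#1 head=2: ld.MEM/or.ALU i2/i3 2-wide
#2 head=4: add.ALU i4 RAW r4
#3 head=5: st.MEM i5 no-port MEM/MEM
#4 head=6: ld.MEM i6 RAW r4
#5 head=7: xor.ALU/bne.BR i7/i8 2-wide
#6 head=9: add.ALU i9 tail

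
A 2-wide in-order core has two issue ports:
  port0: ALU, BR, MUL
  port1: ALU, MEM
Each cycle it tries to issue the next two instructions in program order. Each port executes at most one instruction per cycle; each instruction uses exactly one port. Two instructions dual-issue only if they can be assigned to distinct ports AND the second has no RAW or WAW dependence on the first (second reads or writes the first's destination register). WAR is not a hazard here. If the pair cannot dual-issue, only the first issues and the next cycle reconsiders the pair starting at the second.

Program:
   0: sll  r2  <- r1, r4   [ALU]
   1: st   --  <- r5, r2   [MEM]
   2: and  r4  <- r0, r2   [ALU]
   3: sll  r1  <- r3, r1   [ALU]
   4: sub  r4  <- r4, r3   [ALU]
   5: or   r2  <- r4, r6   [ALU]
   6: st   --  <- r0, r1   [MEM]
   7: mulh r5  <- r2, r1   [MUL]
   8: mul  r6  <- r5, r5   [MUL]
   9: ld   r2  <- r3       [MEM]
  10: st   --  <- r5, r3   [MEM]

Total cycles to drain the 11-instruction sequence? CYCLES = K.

CYCLES = 7

t=0 i0:sll.ALU ; RAW r2
t=1 i1,i2:st.MEM+and.ALU ; dual
t=2 i3,i4:sll.ALU+sub.ALU ; dual
t=3 i5,i6:or.ALU+st.MEM ; dual
t=4 i7:mulh.MUL ; no-port MUL/MUL
t=5 i8,i9:mul.MUL+ld.MEM ; dual
t=6 i10:st.MEM ; tail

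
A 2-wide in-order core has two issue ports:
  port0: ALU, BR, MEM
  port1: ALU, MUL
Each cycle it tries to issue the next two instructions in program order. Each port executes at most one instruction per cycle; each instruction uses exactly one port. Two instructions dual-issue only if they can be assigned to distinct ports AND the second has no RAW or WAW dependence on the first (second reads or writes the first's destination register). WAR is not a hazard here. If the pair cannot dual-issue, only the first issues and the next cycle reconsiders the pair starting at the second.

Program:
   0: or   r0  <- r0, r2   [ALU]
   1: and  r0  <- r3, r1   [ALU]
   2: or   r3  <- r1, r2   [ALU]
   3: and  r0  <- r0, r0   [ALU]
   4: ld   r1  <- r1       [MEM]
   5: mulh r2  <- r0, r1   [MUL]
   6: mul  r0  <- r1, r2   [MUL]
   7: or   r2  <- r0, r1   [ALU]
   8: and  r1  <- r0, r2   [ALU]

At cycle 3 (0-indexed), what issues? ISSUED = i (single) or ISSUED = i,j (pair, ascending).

  cy0 -> i0 (or) WAW r0
  cy1 -> i1+i2 (and+or) 2-wide
  cy2 -> i3+i4 (and+ld) 2-wide
  cy3 -> i5 (mulh) no-port MUL/MUL
  cy4 -> i6 (mul) RAW r0
  cy5 -> i7 (or) RAW r2
  cy6 -> i8 (and) tail

ISSUED = 5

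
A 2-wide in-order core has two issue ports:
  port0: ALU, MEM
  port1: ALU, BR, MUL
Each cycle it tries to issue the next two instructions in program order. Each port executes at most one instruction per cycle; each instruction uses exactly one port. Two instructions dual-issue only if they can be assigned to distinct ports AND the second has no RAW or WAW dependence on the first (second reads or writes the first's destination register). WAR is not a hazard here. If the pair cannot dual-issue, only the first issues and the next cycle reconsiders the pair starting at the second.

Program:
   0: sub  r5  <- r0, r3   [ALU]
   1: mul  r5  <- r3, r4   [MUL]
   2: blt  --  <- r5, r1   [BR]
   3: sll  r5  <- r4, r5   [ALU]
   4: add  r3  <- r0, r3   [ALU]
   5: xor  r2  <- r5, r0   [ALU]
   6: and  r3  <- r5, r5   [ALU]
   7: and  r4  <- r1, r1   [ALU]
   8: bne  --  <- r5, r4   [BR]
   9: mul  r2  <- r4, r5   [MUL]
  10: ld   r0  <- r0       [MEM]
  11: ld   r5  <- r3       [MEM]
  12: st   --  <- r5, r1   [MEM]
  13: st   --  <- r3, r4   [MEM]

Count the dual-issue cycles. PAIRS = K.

#0 head=0: sub.ALU i0 WAW r5
#1 head=1: mul.MUL i1 no-port MUL/BR
#2 head=2: blt.BR+sll.ALU i2&i3 dual
#3 head=4: add.ALU+xor.ALU i4&i5 dual
#4 head=6: and.ALU+and.ALU i6&i7 dual
#5 head=8: bne.BR i8 no-port BR/MUL
#6 head=9: mul.MUL+ld.MEM i9&i10 dual
#7 head=11: ld.MEM i11 no-port MEM/MEM
#8 head=12: st.MEM i12 no-port MEM/MEM
#9 head=13: st.MEM i13 tail

PAIRS = 4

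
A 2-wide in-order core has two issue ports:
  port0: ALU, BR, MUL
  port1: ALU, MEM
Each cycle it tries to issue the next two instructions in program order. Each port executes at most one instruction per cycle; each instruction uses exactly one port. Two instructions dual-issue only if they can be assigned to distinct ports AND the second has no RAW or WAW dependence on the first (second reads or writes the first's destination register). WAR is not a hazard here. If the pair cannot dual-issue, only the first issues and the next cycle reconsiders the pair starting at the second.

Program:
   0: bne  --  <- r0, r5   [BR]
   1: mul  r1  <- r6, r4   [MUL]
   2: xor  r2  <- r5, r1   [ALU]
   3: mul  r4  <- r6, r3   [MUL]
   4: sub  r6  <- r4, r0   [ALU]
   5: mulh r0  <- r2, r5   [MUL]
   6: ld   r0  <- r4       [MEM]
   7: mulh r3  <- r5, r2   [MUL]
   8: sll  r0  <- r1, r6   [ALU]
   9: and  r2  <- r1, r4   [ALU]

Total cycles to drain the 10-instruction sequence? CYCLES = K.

CYCLES = 6

#0 head=0: bne.BR i0 no-port BR/MUL
#1 head=1: mul.MUL i1 RAW r1
#2 head=2: xor.ALU+mul.MUL i2/i3 dual
#3 head=4: sub.ALU+mulh.MUL i4/i5 dual
#4 head=6: ld.MEM+mulh.MUL i6/i7 dual
#5 head=8: sll.ALU+and.ALU i8/i9 dual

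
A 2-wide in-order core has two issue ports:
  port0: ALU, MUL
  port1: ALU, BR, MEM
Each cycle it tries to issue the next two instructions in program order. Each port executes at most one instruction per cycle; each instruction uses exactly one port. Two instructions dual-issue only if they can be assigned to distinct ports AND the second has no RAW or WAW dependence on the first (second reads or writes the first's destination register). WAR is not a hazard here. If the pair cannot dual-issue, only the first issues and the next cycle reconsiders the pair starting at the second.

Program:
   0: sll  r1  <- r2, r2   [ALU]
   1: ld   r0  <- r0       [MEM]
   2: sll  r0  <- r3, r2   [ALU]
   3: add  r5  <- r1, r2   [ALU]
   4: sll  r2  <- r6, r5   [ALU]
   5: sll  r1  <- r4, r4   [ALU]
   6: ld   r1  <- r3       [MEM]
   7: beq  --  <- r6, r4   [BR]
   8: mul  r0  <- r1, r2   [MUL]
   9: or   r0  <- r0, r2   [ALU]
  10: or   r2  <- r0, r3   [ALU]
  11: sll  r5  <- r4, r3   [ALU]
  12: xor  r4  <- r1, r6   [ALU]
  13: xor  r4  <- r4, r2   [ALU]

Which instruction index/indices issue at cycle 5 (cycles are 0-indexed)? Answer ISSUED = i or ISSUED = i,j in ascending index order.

ISSUED = 9

c0: i0/i1 sll+ld  pair
c1: i2/i3 sll+add  pair
c2: i4/i5 sll+sll  pair
c3: i6 ld  no-port MEM/BR
c4: i7/i8 beq+mul  pair
c5: i9 or  RAW r0
c6: i10/i11 or+sll  pair
c7: i12 xor  RAW+WAW r4
c8: i13 xor  tail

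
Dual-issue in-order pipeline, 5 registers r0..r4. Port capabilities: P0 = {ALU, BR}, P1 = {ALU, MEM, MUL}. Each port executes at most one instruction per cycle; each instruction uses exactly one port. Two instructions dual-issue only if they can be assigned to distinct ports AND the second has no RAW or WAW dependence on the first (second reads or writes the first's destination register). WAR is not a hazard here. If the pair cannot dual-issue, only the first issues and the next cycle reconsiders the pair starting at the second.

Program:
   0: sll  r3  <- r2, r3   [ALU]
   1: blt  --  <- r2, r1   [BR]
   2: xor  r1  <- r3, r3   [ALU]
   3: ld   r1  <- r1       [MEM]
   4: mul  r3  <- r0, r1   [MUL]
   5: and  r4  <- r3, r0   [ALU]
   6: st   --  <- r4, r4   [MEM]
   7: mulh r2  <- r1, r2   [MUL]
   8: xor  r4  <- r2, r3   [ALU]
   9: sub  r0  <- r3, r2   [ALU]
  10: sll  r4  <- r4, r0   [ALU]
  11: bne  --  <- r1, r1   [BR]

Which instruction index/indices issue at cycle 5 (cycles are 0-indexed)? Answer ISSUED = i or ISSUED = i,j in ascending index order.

ISSUED = 6

  cy0 -> i0,i1 (sll.ALU;blt.BR) dual
  cy1 -> i2 (xor.ALU) RAW+WAW r1
  cy2 -> i3 (ld.MEM) no-port MEM/MUL
  cy3 -> i4 (mul.MUL) RAW r3
  cy4 -> i5 (and.ALU) RAW r4
  cy5 -> i6 (st.MEM) no-port MEM/MUL
  cy6 -> i7 (mulh.MUL) RAW r2
  cy7 -> i8,i9 (xor.ALU;sub.ALU) dual
  cy8 -> i10,i11 (sll.ALU;bne.BR) dual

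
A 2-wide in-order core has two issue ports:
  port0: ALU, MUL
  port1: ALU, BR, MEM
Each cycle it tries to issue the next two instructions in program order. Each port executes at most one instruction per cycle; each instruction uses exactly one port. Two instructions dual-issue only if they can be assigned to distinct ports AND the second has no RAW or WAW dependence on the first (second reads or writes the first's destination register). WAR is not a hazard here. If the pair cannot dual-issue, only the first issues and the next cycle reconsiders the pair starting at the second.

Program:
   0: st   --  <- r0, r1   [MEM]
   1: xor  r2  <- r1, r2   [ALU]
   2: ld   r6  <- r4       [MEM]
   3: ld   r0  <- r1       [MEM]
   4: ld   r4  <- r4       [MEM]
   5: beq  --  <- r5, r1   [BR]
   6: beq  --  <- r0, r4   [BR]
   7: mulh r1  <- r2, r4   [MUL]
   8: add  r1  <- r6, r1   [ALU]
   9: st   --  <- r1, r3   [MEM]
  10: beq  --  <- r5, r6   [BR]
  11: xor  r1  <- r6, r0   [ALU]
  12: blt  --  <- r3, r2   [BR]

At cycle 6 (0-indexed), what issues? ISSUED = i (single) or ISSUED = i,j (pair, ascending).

ISSUED = 8

0. st+xor @i0+i1  | 2-wide
1. ld @i2  | no-port MEM/MEM
2. ld @i3  | no-port MEM/MEM
3. ld @i4  | no-port MEM/BR
4. beq @i5  | no-port BR/BR
5. beq+mulh @i6+i7  | 2-wide
6. add @i8  | RAW r1
7. st @i9  | no-port MEM/BR
8. beq+xor @i10+i11  | 2-wide
9. blt @i12  | tail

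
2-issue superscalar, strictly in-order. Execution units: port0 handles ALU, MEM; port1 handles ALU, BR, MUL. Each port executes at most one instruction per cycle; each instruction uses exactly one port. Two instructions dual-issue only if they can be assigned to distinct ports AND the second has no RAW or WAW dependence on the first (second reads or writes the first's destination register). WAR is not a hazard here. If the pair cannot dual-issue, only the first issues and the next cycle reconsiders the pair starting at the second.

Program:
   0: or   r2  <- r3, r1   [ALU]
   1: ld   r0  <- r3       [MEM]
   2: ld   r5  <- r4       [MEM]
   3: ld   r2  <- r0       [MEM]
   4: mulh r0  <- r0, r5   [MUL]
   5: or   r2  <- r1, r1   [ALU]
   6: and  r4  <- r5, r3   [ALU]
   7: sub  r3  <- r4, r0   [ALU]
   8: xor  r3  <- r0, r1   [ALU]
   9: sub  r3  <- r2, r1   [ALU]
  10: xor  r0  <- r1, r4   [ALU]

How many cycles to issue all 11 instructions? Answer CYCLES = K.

CYCLES = 7

#0 head=0: or.ALU+ld.MEM i0,i1 pair
#1 head=2: ld.MEM i2 no-port MEM/MEM
#2 head=3: ld.MEM+mulh.MUL i3,i4 pair
#3 head=5: or.ALU+and.ALU i5,i6 pair
#4 head=7: sub.ALU i7 WAW r3
#5 head=8: xor.ALU i8 WAW r3
#6 head=9: sub.ALU+xor.ALU i9,i10 pair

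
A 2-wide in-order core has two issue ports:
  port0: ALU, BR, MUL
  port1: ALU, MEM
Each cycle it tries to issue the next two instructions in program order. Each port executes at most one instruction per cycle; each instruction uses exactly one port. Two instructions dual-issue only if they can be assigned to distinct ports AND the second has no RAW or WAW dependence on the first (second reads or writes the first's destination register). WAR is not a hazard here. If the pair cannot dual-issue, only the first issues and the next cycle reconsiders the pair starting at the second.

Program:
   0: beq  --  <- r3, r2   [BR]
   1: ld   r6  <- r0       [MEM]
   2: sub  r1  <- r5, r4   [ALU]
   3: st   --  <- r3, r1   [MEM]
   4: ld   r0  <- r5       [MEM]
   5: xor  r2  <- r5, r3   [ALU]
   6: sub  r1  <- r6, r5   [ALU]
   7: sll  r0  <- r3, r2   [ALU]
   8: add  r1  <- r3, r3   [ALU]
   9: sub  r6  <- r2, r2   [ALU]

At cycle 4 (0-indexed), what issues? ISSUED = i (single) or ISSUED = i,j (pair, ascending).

ISSUED = 6,7

c0: i0&i1 beq/ld  pair
c1: i2 sub  RAW r1
c2: i3 st  no-port MEM/MEM
c3: i4&i5 ld/xor  pair
c4: i6&i7 sub/sll  pair
c5: i8&i9 add/sub  pair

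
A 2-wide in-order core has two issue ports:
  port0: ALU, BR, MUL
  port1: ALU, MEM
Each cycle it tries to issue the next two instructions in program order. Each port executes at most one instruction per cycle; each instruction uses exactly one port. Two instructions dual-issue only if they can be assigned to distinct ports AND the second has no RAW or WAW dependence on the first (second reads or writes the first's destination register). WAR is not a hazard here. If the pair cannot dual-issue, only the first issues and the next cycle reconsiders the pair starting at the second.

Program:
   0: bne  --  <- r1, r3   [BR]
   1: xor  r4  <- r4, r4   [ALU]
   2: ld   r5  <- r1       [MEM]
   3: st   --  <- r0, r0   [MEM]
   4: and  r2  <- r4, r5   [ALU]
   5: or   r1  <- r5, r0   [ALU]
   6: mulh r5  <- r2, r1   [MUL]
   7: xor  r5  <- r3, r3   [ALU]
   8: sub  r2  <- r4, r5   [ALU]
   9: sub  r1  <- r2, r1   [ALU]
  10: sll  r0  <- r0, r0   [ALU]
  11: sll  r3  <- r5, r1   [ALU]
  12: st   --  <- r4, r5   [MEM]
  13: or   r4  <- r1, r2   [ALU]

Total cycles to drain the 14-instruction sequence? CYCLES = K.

CYCLES = 10

0. bne xor @i0,i1  | 2-wide
1. ld @i2  | no-port MEM/MEM
2. st and @i3,i4  | 2-wide
3. or @i5  | RAW r1
4. mulh @i6  | WAW r5
5. xor @i7  | RAW r5
6. sub @i8  | RAW r2
7. sub sll @i9,i10  | 2-wide
8. sll st @i11,i12  | 2-wide
9. or @i13  | tail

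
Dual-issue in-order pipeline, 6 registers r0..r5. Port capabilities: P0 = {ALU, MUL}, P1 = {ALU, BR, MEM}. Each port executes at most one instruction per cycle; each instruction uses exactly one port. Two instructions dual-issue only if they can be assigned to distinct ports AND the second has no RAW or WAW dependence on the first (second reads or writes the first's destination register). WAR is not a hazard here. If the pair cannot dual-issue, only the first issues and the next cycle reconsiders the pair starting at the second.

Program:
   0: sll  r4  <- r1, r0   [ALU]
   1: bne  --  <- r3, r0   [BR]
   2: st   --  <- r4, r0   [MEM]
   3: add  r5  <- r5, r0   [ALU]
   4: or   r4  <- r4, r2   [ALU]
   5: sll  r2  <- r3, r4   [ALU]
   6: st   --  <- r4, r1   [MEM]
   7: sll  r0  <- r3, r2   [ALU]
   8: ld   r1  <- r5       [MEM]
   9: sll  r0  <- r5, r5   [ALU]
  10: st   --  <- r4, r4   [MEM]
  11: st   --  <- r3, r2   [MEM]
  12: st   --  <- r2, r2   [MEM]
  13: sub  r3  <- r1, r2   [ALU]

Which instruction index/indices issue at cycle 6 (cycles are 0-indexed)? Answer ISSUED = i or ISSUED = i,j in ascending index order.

0. sll bne @i0+i1  | 2-wide
1. st add @i2+i3  | 2-wide
2. or @i4  | RAW r4
3. sll st @i5+i6  | 2-wide
4. sll ld @i7+i8  | 2-wide
5. sll st @i9+i10  | 2-wide
6. st @i11  | no-port MEM/MEM
7. st sub @i12+i13  | 2-wide

ISSUED = 11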